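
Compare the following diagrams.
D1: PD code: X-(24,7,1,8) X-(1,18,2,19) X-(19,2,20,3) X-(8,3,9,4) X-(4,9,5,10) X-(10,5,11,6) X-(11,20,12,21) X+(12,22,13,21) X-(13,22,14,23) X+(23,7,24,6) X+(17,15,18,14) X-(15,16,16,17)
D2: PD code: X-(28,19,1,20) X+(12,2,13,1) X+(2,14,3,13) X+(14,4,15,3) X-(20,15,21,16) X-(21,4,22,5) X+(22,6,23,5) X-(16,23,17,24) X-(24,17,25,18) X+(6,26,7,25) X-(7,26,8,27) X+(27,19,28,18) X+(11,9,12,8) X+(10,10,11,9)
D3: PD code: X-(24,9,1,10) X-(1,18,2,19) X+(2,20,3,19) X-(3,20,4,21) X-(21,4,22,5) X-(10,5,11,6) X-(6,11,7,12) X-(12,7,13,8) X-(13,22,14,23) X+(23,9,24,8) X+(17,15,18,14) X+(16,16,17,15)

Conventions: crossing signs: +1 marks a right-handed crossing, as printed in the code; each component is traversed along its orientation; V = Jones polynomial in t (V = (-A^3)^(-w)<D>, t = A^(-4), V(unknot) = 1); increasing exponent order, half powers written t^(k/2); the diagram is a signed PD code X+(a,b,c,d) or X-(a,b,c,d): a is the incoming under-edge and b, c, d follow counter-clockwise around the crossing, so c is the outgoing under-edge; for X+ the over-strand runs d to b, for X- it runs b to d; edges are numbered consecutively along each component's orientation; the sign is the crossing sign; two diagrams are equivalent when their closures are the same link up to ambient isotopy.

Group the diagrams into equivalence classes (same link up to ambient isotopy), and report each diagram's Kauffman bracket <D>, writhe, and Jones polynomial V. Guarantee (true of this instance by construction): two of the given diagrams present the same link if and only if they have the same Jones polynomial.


grouping into links: {D1, D3} | {D2}
V(D1) = t^-8 - 2t^-7 + t^-6 - 2t^-5 + 2t^-4 + t^-2  (w -6, c 12, <D> = A^-10 + 2A^-2 - 2A^2 + A^6 - 2A^10 + A^14)
V(D2) = -t^-3 + t^-2 - t^-1 + 3 - t + t^2 - t^3  (w +2, c 14, <D> = -A^-6 + A^-2 - A^2 + 3A^6 - A^10 + A^14 - A^18)
V(D3) = t^-8 - 2t^-7 + t^-6 - 2t^-5 + 2t^-4 + t^-2  (w -4, c 12, <D> = A^-4 + 2A^4 - 2A^8 + A^12 - 2A^16 + A^20)
key observation: V(t) takes 2 values over 3 diagrams, fixing the grouping


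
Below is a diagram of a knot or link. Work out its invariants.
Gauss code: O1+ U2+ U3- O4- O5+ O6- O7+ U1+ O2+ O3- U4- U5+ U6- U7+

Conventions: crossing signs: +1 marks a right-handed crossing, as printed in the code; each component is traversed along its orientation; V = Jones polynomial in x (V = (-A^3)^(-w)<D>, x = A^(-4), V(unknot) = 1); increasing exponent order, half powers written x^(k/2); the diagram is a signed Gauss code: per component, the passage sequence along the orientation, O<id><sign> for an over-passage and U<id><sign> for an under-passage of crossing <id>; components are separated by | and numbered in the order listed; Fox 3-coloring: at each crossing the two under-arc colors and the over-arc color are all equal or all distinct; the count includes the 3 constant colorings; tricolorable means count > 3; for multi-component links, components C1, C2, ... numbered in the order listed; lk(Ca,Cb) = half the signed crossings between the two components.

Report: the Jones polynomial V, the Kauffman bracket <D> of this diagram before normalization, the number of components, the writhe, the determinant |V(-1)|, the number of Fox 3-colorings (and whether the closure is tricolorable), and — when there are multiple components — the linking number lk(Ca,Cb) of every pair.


V = 1
<D> = -A^3 (w = +1)
1 component over 7 crossings, w = +1
3 Fox colorings among 3^7, |V(-1)| = 1: not tricolorable
why: w = +1 shifts under R1 moves; the (-A^3)^(-1) factor cancels that in V


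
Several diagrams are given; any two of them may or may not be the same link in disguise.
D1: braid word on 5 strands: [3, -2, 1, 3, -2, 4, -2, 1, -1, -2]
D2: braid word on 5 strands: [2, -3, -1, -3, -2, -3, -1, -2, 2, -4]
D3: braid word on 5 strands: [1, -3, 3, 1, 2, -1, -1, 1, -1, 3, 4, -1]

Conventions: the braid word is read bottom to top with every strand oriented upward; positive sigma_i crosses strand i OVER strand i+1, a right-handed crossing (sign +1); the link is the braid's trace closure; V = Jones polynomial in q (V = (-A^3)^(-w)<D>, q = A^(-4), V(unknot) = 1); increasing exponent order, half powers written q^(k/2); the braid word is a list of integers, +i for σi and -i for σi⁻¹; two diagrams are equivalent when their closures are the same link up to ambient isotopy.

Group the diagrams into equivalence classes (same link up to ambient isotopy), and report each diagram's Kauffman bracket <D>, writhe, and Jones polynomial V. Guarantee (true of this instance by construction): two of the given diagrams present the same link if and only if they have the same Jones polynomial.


equivalence classes: {D1} | {D2} | {D3}
D1 (bracket A^-4 - 1 + 2A^4 - 2A^8 + 2A^12 - 2A^16 + A^20; 10 crossings at w = 0): V = q^-5 - 2q^-4 + 2q^-3 - 2q^-2 + 2q^-1 - 1 + q
V(D2) = -q^-6 + q^-5 - q^-4 + 2q^-3 - q^-2 + q^-1  [10 crossings, <D> = A^-14 - A^-10 + 2A^-6 - A^-2 + A^2 - A^6, w = -6]
V(D3) = 1  (w +2, c 12, <D> = A^6)
observation: 3 classes among 3 diagrams; unequal V(q) rules out equality


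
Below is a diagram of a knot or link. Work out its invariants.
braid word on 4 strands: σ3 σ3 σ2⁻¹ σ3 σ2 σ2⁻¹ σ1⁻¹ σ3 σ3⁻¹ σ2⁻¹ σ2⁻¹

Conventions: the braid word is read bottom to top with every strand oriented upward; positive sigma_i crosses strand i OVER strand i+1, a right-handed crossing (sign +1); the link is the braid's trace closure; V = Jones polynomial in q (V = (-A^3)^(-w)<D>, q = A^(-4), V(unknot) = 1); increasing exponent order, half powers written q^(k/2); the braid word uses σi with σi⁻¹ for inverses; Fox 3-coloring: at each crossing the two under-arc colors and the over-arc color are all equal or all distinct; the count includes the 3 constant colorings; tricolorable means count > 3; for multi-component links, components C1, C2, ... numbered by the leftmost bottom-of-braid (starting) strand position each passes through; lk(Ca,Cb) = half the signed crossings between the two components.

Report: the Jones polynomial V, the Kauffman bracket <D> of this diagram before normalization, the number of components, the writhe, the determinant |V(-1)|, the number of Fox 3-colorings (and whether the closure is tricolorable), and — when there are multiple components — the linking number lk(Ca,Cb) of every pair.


V = -q^-3 + 2q^-2 - 2q^-1 + 3 - 2q + 2q^2 - q^3
<D> = A^-15 - 2A^-11 + 2A^-7 - 3A^-3 + 2A - 2A^5 + A^9 (w = -1)
1 component over 11 crossings, w = -1
3 Fox colorings among 3^11, |V(-1)| = 13: not tricolorable
why: free reduction leaves σ3 σ3 σ2⁻¹ σ3 σ1⁻¹ σ2⁻¹ σ2⁻¹ of the original 11 letters


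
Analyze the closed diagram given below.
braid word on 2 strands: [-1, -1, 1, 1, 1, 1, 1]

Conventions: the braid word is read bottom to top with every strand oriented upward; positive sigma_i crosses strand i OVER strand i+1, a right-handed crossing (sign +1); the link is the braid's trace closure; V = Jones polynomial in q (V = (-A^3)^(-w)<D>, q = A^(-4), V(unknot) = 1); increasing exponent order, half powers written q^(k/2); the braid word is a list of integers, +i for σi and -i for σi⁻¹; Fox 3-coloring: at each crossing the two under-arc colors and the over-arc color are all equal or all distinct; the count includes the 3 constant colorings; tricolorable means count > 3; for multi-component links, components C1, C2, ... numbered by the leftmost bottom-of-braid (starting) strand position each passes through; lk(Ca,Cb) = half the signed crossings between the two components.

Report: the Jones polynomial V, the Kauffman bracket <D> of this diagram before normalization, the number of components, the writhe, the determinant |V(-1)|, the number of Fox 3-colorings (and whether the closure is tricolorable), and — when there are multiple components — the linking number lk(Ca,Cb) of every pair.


V = q + q^3 - q^4
<D> = A^-7 - A^-3 - A^5 (w = +3)
1 component over 7 crossings, w = +3
9 Fox colorings among 3^7, |V(-1)| = 3: tricolorable
why: a (2,3) torus form — a single generator 3 times


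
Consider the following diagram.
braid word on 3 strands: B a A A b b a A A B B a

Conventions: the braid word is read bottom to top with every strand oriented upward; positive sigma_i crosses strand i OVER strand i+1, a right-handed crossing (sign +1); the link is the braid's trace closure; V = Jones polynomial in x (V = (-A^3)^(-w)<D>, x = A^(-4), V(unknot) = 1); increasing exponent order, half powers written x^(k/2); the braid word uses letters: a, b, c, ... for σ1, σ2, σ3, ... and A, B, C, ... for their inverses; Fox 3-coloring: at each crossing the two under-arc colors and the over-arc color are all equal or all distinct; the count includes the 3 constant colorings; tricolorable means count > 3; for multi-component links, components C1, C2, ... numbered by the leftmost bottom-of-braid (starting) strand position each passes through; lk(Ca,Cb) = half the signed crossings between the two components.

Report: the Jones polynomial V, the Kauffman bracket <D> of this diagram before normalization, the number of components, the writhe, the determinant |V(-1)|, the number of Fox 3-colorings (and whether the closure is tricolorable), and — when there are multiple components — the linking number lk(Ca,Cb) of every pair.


Jones polynomial: V(x) = -x^-5 + x^-4 - x^-3 + 2x^-2 - x^-1 + 2 - x
<D> = -A^-10 + 2A^-6 - A^-2 + 2A^2 - A^6 + A^10 - A^14; writhe -2
components 1, writhe -2 (12 crossings)
3-colorings: 9 of 3^12, det 9 — tricolorable
note: the word shrinks to σ2⁻¹ σ1⁻¹ σ2 σ2 σ1⁻¹ σ2⁻¹ σ2⁻¹ σ1 after cancelling


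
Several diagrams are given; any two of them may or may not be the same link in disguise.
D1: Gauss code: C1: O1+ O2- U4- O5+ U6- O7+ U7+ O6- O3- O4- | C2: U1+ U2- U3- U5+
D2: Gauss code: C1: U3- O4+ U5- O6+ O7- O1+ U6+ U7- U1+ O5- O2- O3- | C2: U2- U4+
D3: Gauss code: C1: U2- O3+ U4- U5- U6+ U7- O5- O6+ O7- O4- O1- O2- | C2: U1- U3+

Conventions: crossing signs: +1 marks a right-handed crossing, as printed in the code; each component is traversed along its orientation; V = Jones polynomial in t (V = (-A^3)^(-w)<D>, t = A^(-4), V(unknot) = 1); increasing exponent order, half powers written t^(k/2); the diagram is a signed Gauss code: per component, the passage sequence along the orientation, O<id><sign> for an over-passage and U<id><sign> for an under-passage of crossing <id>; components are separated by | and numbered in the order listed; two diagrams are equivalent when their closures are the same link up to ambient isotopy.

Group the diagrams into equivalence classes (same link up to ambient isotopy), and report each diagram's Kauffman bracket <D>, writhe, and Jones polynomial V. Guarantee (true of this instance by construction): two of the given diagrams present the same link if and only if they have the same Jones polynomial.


grouping into links: {D1, D2, D3}
V(D1) = -t^(-1/2) - t^(1/2)  (w -1, c 7, <D> = A^-5 + A^-1)
V(D2) = -t^(-1/2) - t^(1/2)  [7 crossings, <D> = A^-5 + A^-1, w = -1]
V(D3) = -t^(-1/2) - t^(1/2)  [7 crossings, <D> = A^-11 + A^-7, w = -3]
why: all 3 diagrams share one V(t), hence one class


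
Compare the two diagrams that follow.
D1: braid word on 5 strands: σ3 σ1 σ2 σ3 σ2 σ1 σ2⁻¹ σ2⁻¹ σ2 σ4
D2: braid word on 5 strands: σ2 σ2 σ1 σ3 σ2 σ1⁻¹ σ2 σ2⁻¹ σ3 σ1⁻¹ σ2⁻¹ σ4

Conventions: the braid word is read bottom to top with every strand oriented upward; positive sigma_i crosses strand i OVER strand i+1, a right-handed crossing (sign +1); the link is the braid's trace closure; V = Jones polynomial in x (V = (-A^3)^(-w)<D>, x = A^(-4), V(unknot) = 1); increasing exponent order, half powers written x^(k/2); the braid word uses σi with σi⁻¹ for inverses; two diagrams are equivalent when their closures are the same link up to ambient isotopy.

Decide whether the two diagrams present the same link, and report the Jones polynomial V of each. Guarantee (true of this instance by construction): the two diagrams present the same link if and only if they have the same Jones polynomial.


same link: no
V(D1) = x - x^2 + 2x^3 - x^4 + x^5 - x^6  [10 crossings, <D> = -A^-6 + A^-2 - A^2 + 2A^6 - A^10 + A^14, w = +6]
V(D2) = 1  [12 crossings, <D> = A^12, w = +4]
insight: 2 classes among 2 diagrams; unequal V(x) rules out equality


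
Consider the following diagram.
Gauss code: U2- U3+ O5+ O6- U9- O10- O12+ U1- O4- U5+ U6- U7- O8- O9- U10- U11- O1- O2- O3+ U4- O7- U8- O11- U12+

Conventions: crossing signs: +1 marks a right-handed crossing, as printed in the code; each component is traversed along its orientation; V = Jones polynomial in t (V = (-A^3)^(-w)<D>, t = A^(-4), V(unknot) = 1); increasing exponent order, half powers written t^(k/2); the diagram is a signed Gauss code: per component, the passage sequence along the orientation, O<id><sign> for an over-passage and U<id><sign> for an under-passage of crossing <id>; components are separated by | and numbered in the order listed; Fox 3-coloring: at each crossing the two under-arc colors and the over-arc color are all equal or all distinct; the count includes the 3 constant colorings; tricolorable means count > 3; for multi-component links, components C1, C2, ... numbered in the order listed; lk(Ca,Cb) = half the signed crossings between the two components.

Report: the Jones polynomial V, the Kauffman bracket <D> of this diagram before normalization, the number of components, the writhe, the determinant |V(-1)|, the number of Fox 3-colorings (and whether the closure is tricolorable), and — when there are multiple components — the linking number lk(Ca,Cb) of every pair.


Jones polynomial: V(t) = -t^-9 + t^-8 - 2t^-7 + 3t^-6 - 2t^-5 + 2t^-4 - t^-3 + t^-2
<D> = A^-10 - A^-6 + 2A^-2 - 2A^2 + 3A^6 - 2A^10 + A^14 - A^18; writhe -6
components 1, writhe -6 (12 crossings)
3-colorings: 3 of 3^12, det 13 — not tricolorable
note: w = -6 (over 12 crossings) is diagram-only; (-A^3)^(6) removes it from V


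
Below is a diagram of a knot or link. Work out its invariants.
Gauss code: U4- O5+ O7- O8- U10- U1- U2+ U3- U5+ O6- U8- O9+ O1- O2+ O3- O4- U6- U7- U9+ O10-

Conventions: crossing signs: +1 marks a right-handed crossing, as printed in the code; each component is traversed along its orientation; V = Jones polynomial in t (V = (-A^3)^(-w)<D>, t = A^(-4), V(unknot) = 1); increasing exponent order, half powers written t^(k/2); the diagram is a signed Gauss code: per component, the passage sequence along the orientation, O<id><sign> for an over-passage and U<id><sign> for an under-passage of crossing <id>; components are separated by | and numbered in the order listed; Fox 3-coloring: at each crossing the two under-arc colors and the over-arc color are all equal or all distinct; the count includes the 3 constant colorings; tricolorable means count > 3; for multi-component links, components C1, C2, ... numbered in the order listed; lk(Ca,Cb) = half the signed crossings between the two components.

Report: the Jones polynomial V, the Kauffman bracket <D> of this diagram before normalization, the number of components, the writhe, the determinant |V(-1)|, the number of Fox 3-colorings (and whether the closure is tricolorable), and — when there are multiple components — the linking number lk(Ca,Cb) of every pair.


Jones polynomial: V(t) = -t^-4 + t^-3 + t^-1
<D> = A^-8 + 1 - A^4; writhe -4
components 1, writhe -4 (10 crossings)
3-colorings: 9 of 3^10, det 3 — tricolorable
note: det 3 = |V(-1)|; divisible by 3, so tricolorable


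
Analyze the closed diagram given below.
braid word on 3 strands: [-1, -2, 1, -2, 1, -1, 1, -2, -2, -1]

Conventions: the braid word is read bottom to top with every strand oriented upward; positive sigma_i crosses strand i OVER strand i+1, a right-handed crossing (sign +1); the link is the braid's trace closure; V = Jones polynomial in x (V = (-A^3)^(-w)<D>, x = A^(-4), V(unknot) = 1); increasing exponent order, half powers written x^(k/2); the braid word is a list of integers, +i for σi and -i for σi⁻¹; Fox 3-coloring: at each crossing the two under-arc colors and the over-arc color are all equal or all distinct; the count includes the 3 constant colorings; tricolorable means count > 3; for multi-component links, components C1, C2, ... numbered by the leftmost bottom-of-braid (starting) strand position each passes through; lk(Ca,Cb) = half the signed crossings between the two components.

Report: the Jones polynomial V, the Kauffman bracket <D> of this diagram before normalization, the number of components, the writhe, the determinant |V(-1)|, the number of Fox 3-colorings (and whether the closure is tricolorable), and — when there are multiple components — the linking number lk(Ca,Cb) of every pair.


V(x) = x^-7 - 2x^-6 + 2x^-5 - 3x^-4 + 3x^-3 - 2x^-2 + 2x^-1
bracket: 2A^-8 - 2A^-4 + 3 - 3A^4 + 2A^8 - 2A^12 + A^16, w = -4
1 component, writhe -4, over 10 crossings
det 15, colorings 9 of 3^10 — tricolorable
observation: the span of V is 6, forcing >= 6 crossings in any diagram


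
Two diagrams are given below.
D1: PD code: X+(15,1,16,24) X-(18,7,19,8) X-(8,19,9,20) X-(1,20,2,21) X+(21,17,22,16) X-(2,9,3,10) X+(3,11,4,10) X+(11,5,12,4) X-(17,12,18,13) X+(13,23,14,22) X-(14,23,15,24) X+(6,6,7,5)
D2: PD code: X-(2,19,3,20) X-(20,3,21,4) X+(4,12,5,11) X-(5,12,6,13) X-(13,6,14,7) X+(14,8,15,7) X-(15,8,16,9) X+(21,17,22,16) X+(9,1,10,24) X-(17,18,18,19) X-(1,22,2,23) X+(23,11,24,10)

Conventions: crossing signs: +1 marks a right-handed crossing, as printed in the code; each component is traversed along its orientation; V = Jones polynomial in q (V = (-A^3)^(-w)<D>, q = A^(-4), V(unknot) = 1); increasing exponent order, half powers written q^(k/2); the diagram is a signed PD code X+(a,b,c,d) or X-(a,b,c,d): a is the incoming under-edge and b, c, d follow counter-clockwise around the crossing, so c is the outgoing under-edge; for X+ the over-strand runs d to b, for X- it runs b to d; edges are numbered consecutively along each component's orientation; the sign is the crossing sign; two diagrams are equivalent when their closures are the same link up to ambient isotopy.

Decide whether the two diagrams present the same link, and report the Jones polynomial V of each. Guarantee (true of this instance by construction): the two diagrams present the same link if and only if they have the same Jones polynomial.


equivalent: yes
V(D1) = q^-4 - q^-3 + q^-2 - 2q^-1 + 2 - q + q^2  (w 0, c 12, <D> = A^-8 - A^-4 + 2 - 2A^4 + A^8 - A^12 + A^16)
D2 (bracket A^-14 - A^-10 + 2A^-6 - 2A^-2 + A^2 - A^6 + A^10; 12 crossings at w = -2): V = q^-4 - q^-3 + q^-2 - 2q^-1 + 2 - q + q^2
why: Reidemeister moves carry D1 (12 crossings) to D2 (12)


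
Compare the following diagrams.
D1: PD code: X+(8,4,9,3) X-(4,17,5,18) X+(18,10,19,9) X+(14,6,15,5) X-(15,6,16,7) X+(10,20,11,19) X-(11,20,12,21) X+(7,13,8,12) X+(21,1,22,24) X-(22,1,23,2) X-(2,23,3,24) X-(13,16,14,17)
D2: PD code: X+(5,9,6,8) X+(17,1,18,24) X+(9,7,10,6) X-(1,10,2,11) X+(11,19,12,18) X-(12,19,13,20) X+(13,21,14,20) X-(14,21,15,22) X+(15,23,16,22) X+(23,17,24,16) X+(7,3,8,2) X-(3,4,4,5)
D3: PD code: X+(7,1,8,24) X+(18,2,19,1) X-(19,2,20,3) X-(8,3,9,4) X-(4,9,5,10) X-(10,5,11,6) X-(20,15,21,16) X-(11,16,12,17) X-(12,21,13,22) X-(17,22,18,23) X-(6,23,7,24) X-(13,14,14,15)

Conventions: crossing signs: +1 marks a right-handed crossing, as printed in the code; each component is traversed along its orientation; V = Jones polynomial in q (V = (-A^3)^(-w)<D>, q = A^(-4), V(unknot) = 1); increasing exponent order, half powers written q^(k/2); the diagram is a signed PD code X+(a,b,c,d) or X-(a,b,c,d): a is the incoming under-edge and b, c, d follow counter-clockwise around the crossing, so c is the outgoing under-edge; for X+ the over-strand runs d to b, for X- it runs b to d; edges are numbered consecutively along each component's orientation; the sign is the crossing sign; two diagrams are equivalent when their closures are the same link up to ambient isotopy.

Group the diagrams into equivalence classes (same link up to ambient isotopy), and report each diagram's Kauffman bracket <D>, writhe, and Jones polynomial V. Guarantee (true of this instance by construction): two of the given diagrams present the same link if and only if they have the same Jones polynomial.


grouping into links: {D1} | {D2} | {D3}
V(D1) = 1  (w 0, c 12, <D> = 1)
V(D2) = q^2 + 2q^4 - 2q^5 + q^6 - 2q^7 + q^8  (w +4, c 12, <D> = A^-20 - 2A^-16 + A^-12 - 2A^-8 + 2A^-4 + A^4)
V(D3) = q^-8 - 2q^-7 + q^-6 - 2q^-5 + 2q^-4 + q^-2  [12 crossings, <D> = A^-16 + 2A^-8 - 2A^-4 + 1 - 2A^4 + A^8, w = -8]
why: 3 values of V(q) split the 3 diagrams


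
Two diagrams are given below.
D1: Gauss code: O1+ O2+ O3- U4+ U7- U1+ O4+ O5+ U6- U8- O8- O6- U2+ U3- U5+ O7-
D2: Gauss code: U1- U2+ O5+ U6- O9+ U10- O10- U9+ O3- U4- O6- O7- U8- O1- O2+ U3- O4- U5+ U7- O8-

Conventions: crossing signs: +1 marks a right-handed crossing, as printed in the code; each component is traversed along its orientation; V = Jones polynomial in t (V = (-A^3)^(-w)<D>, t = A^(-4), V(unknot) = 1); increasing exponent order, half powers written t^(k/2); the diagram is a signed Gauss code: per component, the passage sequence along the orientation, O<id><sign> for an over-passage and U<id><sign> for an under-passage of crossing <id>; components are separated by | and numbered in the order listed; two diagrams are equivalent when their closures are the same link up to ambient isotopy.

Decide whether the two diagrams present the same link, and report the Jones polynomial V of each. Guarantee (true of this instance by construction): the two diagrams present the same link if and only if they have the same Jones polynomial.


same link: no
V(D1) = 1  [8 crossings, <D> = 1, w = 0]
D2 (bracket A^-8 - A^-4 + 2 - A^4 + A^8 - A^12; 10 crossings at w = -4): V = -t^-6 + t^-5 - t^-4 + 2t^-3 - t^-2 + t^-1
note: comparing 2 Jones polynomials yields 2 groups


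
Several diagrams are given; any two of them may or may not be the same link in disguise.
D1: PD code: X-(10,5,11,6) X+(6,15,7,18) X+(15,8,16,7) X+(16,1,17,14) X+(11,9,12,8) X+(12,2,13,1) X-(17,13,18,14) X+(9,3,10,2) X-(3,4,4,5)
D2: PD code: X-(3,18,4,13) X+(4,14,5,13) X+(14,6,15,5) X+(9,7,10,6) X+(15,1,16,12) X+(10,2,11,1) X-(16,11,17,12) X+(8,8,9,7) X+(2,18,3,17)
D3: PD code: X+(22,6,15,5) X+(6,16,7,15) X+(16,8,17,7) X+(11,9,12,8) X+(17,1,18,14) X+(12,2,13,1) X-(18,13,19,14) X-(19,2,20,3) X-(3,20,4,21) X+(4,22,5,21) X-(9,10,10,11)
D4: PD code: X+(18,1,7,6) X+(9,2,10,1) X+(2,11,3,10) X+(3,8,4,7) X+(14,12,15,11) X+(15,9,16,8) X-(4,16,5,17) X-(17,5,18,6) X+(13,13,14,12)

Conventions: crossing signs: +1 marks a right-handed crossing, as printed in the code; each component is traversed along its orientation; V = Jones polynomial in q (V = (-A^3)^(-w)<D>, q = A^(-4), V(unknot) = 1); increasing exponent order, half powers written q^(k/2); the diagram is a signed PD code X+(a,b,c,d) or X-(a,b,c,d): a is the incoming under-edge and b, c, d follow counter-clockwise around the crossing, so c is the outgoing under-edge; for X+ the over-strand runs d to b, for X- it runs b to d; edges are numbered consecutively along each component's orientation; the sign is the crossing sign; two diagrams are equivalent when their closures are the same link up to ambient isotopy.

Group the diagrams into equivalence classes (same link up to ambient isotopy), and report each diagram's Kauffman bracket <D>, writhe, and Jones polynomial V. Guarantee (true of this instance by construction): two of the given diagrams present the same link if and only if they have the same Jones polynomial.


equivalence classes: {D1, D2, D3, D4}
D1 (bracket A^-1 + A^7; 9 crossings at w = +3): V = -q^(1/2) - q^(5/2)
V(D2) = -q^(1/2) - q^(5/2)  (w +5, c 9, <D> = A^5 + A^13)
V(D3) = -q^(1/2) - q^(5/2)  [11 crossings, <D> = A^-1 + A^7, w = +3]
D4 (bracket A^5 + A^13; 9 crossings at w = +5): V = -q^(1/2) - q^(5/2)
observation: one V(q) for all 4 diagrams — one class (guaranteed)


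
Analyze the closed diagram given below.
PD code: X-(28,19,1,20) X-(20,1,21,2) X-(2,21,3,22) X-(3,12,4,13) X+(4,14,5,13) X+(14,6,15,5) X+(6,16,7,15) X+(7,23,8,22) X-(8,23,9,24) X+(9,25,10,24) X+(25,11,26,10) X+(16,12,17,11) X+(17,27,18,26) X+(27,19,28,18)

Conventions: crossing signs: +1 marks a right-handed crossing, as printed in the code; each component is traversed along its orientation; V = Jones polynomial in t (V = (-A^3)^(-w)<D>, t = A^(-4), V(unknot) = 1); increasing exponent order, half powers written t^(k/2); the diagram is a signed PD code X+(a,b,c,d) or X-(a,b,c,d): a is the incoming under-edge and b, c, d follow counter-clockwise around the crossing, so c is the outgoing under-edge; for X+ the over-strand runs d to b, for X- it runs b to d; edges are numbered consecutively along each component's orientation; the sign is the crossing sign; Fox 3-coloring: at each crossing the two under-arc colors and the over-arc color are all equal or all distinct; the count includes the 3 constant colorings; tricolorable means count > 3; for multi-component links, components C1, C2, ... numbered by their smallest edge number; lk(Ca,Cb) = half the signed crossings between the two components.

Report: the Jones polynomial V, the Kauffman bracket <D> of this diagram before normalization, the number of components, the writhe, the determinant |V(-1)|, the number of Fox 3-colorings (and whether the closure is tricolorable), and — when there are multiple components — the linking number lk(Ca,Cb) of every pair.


V(t) = t - t^2 + 2t^3 - t^4 + t^5 - t^6
bracket: -A^-12 + A^-8 - A^-4 + 2 - A^4 + A^8, w = +4
1 component, writhe +4, over 14 crossings
det 7, colorings 3 of 3^14 — not tricolorable
observation: w = +4 (over 14 crossings) is diagram-only; (-A^3)^(-4) removes it from V


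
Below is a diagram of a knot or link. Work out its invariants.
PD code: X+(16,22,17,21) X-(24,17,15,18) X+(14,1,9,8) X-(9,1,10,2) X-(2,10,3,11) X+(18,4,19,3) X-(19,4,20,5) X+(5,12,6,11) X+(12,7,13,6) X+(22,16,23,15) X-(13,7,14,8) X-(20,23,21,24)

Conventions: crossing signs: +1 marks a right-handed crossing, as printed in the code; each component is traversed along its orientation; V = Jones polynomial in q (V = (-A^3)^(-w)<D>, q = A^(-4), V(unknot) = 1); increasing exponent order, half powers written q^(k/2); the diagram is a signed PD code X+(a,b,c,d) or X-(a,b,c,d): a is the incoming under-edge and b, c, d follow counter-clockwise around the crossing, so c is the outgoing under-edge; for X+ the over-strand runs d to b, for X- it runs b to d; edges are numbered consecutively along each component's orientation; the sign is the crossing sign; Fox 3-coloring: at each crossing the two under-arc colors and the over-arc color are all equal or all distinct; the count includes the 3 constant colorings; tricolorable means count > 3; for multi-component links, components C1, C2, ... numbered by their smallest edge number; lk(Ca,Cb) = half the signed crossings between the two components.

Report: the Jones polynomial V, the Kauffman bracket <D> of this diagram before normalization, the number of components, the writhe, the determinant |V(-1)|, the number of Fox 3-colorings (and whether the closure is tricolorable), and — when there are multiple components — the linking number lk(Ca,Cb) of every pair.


Jones polynomial: V(q) = q^-3 + q^-2 + q^2 + q^3
<D> = A^-12 + A^-8 + A^8 + A^12; writhe 0
components 3, writhe 0 (12 crossings)
linking number lk(C1,C2) = 0
lk(C1,C3): 0
lk(C2,C3) = 0
3-colorings: 27 of 3^12, det 0 — tricolorable
note: palindromic: swapping q for 1/q fixes V


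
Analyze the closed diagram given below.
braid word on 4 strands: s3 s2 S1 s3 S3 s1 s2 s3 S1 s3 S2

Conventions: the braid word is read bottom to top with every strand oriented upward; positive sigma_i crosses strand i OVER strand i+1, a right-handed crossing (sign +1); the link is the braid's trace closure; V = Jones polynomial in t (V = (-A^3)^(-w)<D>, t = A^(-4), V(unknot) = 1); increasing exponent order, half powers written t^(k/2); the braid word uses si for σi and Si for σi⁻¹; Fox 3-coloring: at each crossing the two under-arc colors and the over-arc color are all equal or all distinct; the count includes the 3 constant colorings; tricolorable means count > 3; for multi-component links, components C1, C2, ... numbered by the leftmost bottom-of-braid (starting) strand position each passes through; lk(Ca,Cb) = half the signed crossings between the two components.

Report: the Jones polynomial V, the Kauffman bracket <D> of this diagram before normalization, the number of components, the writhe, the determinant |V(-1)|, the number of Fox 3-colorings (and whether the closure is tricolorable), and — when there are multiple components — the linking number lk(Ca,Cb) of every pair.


V = t - t^2 + 2t^3 - t^4 + t^5 - t^6
<D> = A^-15 - A^-11 + A^-7 - 2A^-3 + A - A^5 (w = +3)
1 component over 11 crossings, w = +3
3 Fox colorings among 3^11, |V(-1)| = 7: not tricolorable
why: the word shrinks to σ3 σ2 σ2 σ3 σ1⁻¹ σ3 σ2⁻¹ after cancelling


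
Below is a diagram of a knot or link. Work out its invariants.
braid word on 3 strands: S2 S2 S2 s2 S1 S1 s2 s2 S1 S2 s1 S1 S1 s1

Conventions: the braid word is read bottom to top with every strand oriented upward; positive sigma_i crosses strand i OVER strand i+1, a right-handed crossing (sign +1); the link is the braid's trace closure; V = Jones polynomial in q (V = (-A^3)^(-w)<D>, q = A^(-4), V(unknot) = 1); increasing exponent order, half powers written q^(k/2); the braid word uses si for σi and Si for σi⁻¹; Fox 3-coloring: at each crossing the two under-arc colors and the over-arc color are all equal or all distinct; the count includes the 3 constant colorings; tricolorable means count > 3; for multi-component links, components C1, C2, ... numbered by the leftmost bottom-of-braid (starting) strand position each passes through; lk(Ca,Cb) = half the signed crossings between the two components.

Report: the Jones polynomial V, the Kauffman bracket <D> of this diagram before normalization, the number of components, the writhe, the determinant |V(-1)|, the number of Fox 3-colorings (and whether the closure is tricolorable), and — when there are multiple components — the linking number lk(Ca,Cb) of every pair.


V = q^-7 - 2q^-6 + 2q^-5 - 3q^-4 + 3q^-3 - 2q^-2 + 2q^-1
<D> = 2A^-8 - 2A^-4 + 3 - 3A^4 + 2A^8 - 2A^12 + A^16 (w = -4)
1 component over 14 crossings, w = -4
9 Fox colorings among 3^14, |V(-1)| = 15: tricolorable
why: w = -4 (over 14 crossings) is diagram-only; (-A^3)^(4) removes it from V


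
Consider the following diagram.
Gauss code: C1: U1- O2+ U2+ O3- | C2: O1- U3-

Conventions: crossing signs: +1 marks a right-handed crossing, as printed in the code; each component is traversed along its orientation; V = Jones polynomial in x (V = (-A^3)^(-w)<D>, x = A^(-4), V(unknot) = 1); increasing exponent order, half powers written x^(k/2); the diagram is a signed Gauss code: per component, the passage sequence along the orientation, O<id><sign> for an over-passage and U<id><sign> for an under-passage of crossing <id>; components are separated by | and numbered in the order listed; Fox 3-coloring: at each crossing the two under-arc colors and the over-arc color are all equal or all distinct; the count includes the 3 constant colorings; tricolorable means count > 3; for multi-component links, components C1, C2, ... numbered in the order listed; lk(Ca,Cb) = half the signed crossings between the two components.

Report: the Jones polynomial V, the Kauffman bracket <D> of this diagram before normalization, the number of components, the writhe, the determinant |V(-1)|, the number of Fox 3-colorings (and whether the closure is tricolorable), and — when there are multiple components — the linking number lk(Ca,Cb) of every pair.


V = -x^(-5/2) - x^(-1/2)
<D> = A^-1 + A^7 (w = -1)
2 components over 3 crossings, w = -1
lk(C1,C2): -1
3 Fox colorings among 3^3, |V(-1)| = 2: not tricolorable
why: summing lk over 1 pair gives -1


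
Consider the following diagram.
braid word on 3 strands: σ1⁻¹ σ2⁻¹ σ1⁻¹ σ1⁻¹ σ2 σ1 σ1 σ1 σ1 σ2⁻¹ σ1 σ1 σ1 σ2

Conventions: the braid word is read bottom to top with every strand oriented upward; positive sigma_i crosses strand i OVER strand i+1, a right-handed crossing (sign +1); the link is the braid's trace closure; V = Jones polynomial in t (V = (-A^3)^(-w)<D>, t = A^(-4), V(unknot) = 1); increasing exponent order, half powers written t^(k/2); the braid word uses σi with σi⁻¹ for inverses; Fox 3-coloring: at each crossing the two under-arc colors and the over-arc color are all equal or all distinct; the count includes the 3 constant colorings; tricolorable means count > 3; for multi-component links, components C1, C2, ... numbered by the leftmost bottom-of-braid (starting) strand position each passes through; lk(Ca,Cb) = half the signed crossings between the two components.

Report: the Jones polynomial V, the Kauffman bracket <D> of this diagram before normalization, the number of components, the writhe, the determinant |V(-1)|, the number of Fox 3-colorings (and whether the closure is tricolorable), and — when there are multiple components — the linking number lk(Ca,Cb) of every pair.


V = 1 - t + 3t^2 - 3t^3 + 3t^4 - 4t^5 + 3t^6 - 2t^7 + t^8
<D> = A^-20 - 2A^-16 + 3A^-12 - 4A^-8 + 3A^-4 - 3 + 3A^4 - A^8 + A^12 (w = +4)
1 component over 14 crossings, w = +4
9 Fox colorings among 3^14, |V(-1)| = 21: tricolorable
why: V spans 8 powers of t: at least 8 crossings in any diagram


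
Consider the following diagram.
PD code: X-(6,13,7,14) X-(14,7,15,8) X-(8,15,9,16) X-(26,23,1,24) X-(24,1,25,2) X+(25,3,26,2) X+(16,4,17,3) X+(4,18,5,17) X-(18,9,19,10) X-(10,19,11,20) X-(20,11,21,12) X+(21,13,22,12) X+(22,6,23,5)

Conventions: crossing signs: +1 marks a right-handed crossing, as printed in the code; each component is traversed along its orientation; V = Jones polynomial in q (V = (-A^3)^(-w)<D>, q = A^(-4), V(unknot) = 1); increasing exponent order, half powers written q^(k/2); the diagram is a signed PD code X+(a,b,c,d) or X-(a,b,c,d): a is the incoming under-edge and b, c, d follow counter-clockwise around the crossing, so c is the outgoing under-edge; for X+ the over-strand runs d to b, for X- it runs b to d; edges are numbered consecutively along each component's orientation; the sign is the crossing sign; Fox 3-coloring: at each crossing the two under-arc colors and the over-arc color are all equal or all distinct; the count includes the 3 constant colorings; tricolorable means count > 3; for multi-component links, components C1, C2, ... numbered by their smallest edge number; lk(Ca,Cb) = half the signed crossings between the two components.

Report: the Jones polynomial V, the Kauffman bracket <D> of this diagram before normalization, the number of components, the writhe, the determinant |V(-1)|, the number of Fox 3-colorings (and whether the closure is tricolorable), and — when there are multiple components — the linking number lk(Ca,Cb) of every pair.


V(q) = -q^-6 + 2q^-5 - 4q^-4 + 5q^-3 - 4q^-2 + 5q^-1 - 3 + 2q - q^2
bracket: A^-17 - 2A^-13 + 3A^-9 - 5A^-5 + 4A^-1 - 5A^3 + 4A^7 - 2A^11 + A^15, w = -3
1 component, writhe -3, over 13 crossings
det 27, colorings 9 of 3^13 — tricolorable
observation: w = -3 (over 13 crossings) is diagram-only; (-A^3)^(3) removes it from V


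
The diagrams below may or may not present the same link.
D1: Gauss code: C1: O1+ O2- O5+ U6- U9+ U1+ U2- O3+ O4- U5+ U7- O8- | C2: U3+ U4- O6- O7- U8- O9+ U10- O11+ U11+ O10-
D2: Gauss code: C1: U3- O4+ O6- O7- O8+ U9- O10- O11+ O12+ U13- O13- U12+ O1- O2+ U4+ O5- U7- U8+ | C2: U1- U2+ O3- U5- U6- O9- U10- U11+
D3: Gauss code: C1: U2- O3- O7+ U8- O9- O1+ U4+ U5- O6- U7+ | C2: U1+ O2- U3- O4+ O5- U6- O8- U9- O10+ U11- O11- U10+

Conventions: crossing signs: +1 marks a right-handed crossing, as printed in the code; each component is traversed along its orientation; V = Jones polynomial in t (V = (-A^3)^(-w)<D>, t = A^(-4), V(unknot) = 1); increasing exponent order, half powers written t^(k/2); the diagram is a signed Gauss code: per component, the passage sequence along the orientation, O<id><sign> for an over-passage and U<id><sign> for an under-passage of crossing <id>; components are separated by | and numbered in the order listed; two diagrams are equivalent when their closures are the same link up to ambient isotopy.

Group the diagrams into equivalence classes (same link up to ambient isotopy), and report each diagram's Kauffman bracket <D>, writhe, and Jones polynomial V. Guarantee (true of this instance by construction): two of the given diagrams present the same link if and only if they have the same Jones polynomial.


classes: {D1} | {D2, D3}
V(D1) = -t^(-5/2) - t^(-1/2)  [11 crossings, <D> = A^-1 + A^7, w = -1]
V(D2) = -t^(-9/2) - t^(-5/2) + t^(-3/2) - t^(-1/2)  (w -3, c 13, <D> = A^-7 - A^-3 + A + A^9)
V(D3) = -t^(-9/2) - t^(-5/2) + t^(-3/2) - t^(-1/2)  (w -3, c 11, <D> = A^-7 - A^-3 + A + A^9)
insight: V(t) takes 2 values over 3 diagrams, fixing the grouping


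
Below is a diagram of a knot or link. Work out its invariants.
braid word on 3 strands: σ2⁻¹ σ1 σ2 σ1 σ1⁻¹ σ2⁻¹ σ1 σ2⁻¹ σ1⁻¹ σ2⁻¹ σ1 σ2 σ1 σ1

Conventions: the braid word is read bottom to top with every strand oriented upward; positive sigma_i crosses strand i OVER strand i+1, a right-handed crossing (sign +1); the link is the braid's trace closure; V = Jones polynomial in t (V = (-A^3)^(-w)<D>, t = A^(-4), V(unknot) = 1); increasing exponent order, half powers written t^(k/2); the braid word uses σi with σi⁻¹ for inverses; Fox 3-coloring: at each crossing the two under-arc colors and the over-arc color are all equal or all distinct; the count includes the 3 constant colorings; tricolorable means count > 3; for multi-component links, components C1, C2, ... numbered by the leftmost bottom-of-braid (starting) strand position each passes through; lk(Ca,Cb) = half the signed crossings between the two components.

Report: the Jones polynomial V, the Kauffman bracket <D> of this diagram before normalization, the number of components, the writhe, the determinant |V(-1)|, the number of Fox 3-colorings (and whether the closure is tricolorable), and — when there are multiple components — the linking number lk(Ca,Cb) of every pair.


Jones polynomial: V(t) = t + t^3 - t^4
<D> = -A^-10 + A^-6 + A^2; writhe +2
components 1, writhe +2 (14 crossings)
3-colorings: 9 of 3^14, det 3 — tricolorable
note: the word shrinks to σ2⁻¹ σ1 σ1 σ2⁻¹ σ1⁻¹ σ2⁻¹ σ1 σ2 σ1 σ1 after cancelling


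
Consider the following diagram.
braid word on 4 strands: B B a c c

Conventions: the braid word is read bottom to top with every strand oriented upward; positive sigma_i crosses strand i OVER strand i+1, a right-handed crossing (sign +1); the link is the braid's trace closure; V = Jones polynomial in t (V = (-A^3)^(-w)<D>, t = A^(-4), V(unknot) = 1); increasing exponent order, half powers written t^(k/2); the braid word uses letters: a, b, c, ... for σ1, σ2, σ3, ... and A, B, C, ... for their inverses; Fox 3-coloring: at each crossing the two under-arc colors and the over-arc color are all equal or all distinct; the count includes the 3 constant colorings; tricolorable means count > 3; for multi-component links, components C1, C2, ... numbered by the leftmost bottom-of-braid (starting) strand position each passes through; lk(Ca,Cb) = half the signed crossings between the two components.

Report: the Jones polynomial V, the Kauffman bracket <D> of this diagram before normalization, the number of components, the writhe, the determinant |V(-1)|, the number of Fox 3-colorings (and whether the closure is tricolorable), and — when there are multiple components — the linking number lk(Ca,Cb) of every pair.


V = t^-2 + 2 + t^2
<D> = -A^-5 - 2A^3 - A^11 (w = +1)
3 components over 5 crossings, w = +1
lk(C1,C2): -1
lk(C1,C3) = 0
linking number lk(C2,C3) = +1
3 Fox colorings among 3^5, |V(-1)| = 4: not tricolorable
why: |V(-1)| = 4: so not tricolorable, since 3 does not divide 4


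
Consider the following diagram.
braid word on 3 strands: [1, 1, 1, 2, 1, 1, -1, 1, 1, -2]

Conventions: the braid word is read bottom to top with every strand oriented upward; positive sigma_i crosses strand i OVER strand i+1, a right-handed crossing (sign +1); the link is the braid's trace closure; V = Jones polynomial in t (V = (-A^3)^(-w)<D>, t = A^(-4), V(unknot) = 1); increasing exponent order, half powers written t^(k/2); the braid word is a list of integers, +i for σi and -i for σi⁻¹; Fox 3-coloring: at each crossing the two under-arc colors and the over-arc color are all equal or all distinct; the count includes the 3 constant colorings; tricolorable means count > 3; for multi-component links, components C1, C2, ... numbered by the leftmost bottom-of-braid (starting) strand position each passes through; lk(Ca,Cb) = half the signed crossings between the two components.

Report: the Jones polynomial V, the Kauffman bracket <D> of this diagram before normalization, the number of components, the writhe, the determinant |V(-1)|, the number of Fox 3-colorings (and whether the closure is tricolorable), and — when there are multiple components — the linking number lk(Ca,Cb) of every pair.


V(t) = t^2 + 2t^4 - 2t^5 + t^6 - 2t^7 + t^8
bracket: A^-14 - 2A^-10 + A^-6 - 2A^-2 + 2A^2 + A^10, w = +6
1 component, writhe +6, over 10 crossings
det 9, colorings 27 of 3^10 — tricolorable
observation: the span of V is 6, forcing >= 6 crossings in any diagram
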